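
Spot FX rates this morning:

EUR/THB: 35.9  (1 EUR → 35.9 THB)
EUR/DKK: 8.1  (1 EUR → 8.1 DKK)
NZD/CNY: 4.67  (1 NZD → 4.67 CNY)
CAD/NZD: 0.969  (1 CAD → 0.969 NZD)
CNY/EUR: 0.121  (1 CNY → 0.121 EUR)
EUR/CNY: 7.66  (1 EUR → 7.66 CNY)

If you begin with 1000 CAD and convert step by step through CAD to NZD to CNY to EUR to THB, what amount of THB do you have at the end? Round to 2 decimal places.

1000 CAD × 0.969 = 969 NZD
969 NZD × 4.67 = 4525.23 CNY
4525.23 CNY × 0.121 = 547.55283 EUR
547.55283 EUR × 35.9 = 19657.146597 THB

19657.15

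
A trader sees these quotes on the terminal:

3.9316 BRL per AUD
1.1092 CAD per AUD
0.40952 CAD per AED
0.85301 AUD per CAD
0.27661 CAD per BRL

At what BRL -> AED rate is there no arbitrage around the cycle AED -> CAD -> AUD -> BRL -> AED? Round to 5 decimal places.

Known legs of the cycle: 0.40952 × 0.85301 × 3.9316 = 1.37340481438432
For no arbitrage the full-cycle product must be 1, so the missing rate is 1 / 1.37340481438432 ≈ 0.7281174.

0.72812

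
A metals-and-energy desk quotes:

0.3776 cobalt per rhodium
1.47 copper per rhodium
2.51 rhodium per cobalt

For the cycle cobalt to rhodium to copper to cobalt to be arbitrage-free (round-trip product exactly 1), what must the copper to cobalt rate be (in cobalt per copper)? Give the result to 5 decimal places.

Known legs of the cycle: 2.51 × 1.47 = 3.6897
For no arbitrage the full-cycle product must be 1, so the missing rate is 1 / 3.6897 ≈ 0.2710247.

0.27102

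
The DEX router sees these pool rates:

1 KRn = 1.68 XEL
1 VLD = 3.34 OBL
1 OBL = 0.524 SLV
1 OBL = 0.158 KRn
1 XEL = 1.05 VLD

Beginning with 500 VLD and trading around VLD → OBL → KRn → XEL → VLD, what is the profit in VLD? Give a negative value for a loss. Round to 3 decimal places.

500 VLD × 3.34 = 1670 OBL
1670 OBL × 0.158 = 263.86 KRn
263.86 KRn × 1.68 = 443.2848 XEL
443.2848 XEL × 1.05 = 465.44904 VLD
Net change: 465.44904 − 500 = -34.55096 VLD

-34.551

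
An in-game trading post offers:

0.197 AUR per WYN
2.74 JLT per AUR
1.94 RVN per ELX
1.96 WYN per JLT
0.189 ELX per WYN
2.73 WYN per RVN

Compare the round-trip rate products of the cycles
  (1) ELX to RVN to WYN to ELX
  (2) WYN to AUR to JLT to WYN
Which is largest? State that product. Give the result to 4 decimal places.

(1) 1.94 × 2.73 × 0.189 = 1.00098
(2) 0.197 × 2.74 × 1.96 = 1.05797
Highest is cycle (2) at 1.0580 (>1, arbitrage).

1.0580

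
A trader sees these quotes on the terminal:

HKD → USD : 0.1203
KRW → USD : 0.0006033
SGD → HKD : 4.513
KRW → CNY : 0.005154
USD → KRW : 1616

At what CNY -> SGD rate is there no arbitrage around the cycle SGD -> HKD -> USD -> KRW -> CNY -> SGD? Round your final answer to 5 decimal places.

Known legs of the cycle: 4.513 × 0.1203 × 1616 × 0.005154 = 4.5218560368096
For no arbitrage the full-cycle product must be 1, so the missing rate is 1 / 4.5218560368096 ≈ 0.2211481.

0.22115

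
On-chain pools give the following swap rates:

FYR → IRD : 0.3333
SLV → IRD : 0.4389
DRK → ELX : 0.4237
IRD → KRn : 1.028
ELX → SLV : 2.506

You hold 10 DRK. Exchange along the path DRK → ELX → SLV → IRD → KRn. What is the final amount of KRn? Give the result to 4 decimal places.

10 DRK × 0.4237 = 4.237 ELX
4.237 ELX × 2.506 = 10.617922 SLV
10.617922 SLV × 0.4389 = 4.6602059658 IRD
4.6602059658 IRD × 1.028 = 4.7906917328424 KRn

4.7907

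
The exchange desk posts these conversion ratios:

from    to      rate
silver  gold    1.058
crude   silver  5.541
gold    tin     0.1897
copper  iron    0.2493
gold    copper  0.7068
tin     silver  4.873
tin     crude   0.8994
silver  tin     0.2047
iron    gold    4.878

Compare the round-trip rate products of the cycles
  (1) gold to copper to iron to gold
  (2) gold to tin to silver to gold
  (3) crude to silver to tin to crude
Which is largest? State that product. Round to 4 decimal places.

1.0201

(1) 0.7068 × 0.2493 × 4.878 = 0.85953
(2) 0.1897 × 4.873 × 1.058 = 0.97802
(3) 5.541 × 0.2047 × 0.8994 = 1.02014
Highest is cycle (3) at 1.0201 (>1, arbitrage).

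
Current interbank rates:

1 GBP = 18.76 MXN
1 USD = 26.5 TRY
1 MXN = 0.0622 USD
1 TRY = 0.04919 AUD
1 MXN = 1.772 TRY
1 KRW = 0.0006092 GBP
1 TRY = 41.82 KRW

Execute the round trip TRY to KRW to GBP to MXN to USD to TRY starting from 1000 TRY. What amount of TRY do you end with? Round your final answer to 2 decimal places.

787.79

1000 TRY × 41.82 = 41820 KRW
41820 KRW × 0.0006092 = 25.476744 GBP
25.476744 GBP × 18.76 = 477.94371744 MXN
477.94371744 MXN × 0.0622 = 29.728099224768 USD
29.728099224768 USD × 26.5 = 787.794629456352 TRY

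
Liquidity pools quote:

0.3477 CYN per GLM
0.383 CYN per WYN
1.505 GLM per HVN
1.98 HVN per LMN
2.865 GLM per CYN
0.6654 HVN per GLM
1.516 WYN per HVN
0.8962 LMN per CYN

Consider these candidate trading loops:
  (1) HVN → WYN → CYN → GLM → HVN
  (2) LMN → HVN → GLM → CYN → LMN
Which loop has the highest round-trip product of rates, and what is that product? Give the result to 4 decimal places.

1.1069

(1) 1.516 × 0.383 × 2.865 × 0.6654 = 1.10689
(2) 1.98 × 1.505 × 0.3477 × 0.8962 = 0.92856
Highest is cycle (1) at 1.1069 (>1, arbitrage).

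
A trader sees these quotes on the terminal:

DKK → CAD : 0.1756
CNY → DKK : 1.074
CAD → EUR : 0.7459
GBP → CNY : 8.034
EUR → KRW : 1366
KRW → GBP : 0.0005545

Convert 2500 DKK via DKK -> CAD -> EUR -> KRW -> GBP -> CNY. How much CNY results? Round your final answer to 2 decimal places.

2500 DKK × 0.1756 = 439 CAD
439 CAD × 0.7459 = 327.4501 EUR
327.4501 EUR × 1366 = 447296.8366 KRW
447296.8366 KRW × 0.0005545 = 248.0260958947 GBP
248.0260958947 GBP × 8.034 = 1992.6416544180198 CNY

1992.64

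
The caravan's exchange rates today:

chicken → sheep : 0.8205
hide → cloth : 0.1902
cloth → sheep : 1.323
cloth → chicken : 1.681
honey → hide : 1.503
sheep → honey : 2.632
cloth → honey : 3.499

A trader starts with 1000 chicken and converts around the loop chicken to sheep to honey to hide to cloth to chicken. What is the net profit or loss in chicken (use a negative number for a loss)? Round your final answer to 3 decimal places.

37.771

1000 chicken × 0.8205 = 820.5 sheep
820.5 sheep × 2.632 = 2159.556 honey
2159.556 honey × 1.503 = 3245.812668 hide
3245.812668 hide × 0.1902 = 617.3535694536 cloth
617.3535694536 cloth × 1.681 = 1037.7713502515016 chicken
Net change: 1037.7713502515016 − 1000 = 37.7713502515016 chicken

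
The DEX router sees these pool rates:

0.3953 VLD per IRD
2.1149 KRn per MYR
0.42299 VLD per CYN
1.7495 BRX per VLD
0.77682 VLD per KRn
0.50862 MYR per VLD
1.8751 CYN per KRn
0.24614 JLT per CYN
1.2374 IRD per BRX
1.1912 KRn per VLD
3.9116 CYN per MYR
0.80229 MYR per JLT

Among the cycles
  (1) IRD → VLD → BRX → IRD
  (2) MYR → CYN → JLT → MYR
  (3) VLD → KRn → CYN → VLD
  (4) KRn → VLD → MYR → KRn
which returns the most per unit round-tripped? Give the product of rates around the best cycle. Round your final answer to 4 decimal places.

(1) 0.3953 × 1.7495 × 1.2374 = 0.85576
(2) 3.9116 × 0.24614 × 0.80229 = 0.77245
(3) 1.1912 × 1.8751 × 0.42299 = 0.94480
(4) 0.77682 × 0.50862 × 2.1149 = 0.83561
Highest is cycle (3) at 0.9448 (≤1, no arbitrage).

0.9448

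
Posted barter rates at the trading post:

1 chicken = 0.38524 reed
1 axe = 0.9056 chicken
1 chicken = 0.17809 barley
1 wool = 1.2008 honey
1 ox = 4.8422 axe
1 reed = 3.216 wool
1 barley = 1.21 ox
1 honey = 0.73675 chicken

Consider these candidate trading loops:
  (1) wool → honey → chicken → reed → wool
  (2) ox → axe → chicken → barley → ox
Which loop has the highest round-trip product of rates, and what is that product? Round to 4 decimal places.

(1) 1.2008 × 0.73675 × 0.38524 × 3.216 = 1.09607
(2) 4.8422 × 0.9056 × 0.17809 × 1.21 = 0.94494
Highest is cycle (1) at 1.0961 (>1, arbitrage).

1.0961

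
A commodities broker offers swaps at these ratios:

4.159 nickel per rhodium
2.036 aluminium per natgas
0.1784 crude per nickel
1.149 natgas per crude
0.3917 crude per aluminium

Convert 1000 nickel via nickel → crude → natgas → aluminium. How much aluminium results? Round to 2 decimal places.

1000 nickel × 0.1784 = 178.4 crude
178.4 crude × 1.149 = 204.9816 natgas
204.9816 natgas × 2.036 = 417.3425376 aluminium

417.34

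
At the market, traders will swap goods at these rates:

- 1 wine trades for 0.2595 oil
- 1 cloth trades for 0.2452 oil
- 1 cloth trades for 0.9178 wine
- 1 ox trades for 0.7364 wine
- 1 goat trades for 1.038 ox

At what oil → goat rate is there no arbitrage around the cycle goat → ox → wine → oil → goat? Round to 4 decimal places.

5.0414

Known legs of the cycle: 1.038 × 0.7364 × 0.2595 = 0.1983574404
For no arbitrage the full-cycle product must be 1, so the missing rate is 1 / 0.1983574404 ≈ 5.041404.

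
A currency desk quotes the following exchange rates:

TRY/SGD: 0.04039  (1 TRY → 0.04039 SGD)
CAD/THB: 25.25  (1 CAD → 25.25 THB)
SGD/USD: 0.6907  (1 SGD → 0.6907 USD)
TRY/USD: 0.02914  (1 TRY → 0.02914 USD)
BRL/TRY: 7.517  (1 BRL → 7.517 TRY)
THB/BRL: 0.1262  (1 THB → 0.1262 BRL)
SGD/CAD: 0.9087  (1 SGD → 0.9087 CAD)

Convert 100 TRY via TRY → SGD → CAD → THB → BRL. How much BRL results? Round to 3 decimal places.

11.695

100 TRY × 0.04039 = 4.039 SGD
4.039 SGD × 0.9087 = 3.6702393 CAD
3.6702393 CAD × 25.25 = 92.673542325 THB
92.673542325 THB × 0.1262 = 11.695401041415 BRL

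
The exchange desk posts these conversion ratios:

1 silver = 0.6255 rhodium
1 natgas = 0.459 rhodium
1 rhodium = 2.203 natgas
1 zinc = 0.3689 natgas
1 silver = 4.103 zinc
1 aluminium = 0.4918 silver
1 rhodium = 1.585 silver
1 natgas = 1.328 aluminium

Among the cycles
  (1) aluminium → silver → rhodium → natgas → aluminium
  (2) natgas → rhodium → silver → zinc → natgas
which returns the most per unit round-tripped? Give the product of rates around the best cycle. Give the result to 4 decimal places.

1.1012

(1) 0.4918 × 0.6255 × 2.203 × 1.328 = 0.89997
(2) 0.459 × 1.585 × 4.103 × 0.3689 = 1.10116
Highest is cycle (2) at 1.1012 (>1, arbitrage).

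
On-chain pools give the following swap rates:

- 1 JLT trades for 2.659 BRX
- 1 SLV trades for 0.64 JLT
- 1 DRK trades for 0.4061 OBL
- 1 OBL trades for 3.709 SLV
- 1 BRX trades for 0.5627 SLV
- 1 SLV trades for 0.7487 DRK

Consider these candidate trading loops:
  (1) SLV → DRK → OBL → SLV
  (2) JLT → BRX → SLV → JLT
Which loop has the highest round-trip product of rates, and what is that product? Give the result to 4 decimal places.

(1) 0.7487 × 0.4061 × 3.709 = 1.12771
(2) 2.659 × 0.5627 × 0.64 = 0.95758
Highest is cycle (1) at 1.1277 (>1, arbitrage).

1.1277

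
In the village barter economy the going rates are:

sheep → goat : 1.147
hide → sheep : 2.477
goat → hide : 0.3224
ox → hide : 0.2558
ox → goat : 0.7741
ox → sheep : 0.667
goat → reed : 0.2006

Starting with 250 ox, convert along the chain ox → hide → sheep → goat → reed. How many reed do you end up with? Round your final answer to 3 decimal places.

250 ox × 0.2558 = 63.95 hide
63.95 hide × 2.477 = 158.40415 sheep
158.40415 sheep × 1.147 = 181.68956005 goat
181.68956005 goat × 0.2006 = 36.44692574603 reed

36.447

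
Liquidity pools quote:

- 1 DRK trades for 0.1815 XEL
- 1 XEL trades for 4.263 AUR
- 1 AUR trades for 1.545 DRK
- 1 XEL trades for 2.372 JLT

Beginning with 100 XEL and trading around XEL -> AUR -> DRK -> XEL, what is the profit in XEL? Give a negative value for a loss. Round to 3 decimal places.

100 XEL × 4.263 = 426.3 AUR
426.3 AUR × 1.545 = 658.6335 DRK
658.6335 DRK × 0.1815 = 119.54198025 XEL
Net change: 119.54198025 − 100 = 19.54198025 XEL

19.542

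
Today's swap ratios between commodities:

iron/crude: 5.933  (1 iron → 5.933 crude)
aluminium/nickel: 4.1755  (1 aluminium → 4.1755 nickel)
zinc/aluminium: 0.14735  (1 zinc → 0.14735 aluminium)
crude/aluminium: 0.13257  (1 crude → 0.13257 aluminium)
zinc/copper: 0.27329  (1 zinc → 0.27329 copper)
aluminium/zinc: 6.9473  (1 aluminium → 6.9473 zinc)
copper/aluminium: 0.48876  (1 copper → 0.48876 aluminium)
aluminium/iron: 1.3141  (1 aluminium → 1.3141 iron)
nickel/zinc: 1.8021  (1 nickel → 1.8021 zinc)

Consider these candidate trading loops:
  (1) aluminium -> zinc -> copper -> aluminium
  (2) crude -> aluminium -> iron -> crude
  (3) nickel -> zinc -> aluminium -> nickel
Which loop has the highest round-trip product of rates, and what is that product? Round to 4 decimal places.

(1) 6.9473 × 0.27329 × 0.48876 = 0.92797
(2) 0.13257 × 1.3141 × 5.933 = 1.03359
(3) 1.8021 × 0.14735 × 4.1755 = 1.10876
Highest is cycle (3) at 1.1088 (>1, arbitrage).

1.1088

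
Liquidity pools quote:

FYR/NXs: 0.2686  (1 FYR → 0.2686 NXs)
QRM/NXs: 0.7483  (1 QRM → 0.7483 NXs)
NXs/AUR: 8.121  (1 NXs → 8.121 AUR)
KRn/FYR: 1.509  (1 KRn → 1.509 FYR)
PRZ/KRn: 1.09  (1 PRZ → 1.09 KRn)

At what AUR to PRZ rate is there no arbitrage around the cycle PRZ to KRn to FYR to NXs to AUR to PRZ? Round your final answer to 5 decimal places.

0.27872

Known legs of the cycle: 1.09 × 1.509 × 0.2686 × 8.121 = 3.587825039886
For no arbitrage the full-cycle product must be 1, so the missing rate is 1 / 3.587825039886 ≈ 0.2787204.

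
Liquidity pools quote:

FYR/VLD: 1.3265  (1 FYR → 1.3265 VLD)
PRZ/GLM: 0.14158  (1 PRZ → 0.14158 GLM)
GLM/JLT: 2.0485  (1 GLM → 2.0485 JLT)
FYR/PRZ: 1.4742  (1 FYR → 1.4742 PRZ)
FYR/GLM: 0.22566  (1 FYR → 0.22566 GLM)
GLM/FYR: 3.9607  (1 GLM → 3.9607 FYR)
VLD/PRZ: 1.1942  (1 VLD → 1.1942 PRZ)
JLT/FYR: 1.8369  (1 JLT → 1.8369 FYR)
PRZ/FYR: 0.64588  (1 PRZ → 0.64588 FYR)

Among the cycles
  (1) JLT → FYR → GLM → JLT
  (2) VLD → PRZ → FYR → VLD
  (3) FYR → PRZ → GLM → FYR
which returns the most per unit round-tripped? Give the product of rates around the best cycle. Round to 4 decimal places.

(1) 1.8369 × 0.22566 × 2.0485 = 0.84913
(2) 1.1942 × 0.64588 × 1.3265 = 1.02314
(3) 1.4742 × 0.14158 × 3.9607 = 0.82667
Highest is cycle (2) at 1.0231 (>1, arbitrage).

1.0231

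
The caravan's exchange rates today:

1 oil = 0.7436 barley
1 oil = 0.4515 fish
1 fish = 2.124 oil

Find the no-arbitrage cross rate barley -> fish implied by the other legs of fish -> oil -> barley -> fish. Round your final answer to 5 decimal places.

0.63315

Known legs of the cycle: 2.124 × 0.7436 = 1.5794064
For no arbitrage the full-cycle product must be 1, so the missing rate is 1 / 1.5794064 ≈ 0.6331493.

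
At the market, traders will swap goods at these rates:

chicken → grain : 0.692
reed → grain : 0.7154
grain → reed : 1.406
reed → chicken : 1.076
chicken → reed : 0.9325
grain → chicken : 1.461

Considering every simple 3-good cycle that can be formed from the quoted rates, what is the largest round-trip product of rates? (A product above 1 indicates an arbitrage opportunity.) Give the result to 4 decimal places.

reed→chicken→grain→reed: 1.076 × 0.692 × 1.406 = 1.04690
reed→grain→chicken→reed: 0.7154 × 1.461 × 0.9325 = 0.97465
Maximum is reed→chicken→grain→reed at 1.0469; arbitrage exists.

1.0469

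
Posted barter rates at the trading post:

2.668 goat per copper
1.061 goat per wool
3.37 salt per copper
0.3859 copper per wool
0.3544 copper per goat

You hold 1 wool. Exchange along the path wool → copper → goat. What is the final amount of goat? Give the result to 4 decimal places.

1.0296

1 wool × 0.3859 = 0.3859 copper
0.3859 copper × 2.668 = 1.0295812 goat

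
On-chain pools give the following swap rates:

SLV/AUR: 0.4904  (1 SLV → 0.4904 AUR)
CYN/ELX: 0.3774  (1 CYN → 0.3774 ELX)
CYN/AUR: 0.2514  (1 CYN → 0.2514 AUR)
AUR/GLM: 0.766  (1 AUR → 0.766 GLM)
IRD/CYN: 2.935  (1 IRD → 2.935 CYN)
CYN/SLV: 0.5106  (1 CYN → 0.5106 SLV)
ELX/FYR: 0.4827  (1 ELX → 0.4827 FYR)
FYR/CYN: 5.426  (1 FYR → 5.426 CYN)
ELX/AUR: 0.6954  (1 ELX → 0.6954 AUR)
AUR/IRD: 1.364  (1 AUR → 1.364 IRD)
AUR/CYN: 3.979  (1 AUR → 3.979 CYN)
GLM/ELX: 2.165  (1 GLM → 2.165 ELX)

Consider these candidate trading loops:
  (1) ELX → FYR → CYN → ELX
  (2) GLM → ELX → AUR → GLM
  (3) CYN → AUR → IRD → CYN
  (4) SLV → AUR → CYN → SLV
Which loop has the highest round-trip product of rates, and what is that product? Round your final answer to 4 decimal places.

1.1532

(1) 0.4827 × 5.426 × 0.3774 = 0.98846
(2) 2.165 × 0.6954 × 0.766 = 1.15324
(3) 0.2514 × 1.364 × 2.935 = 1.00644
(4) 0.4904 × 3.979 × 0.5106 = 0.99633
Highest is cycle (2) at 1.1532 (>1, arbitrage).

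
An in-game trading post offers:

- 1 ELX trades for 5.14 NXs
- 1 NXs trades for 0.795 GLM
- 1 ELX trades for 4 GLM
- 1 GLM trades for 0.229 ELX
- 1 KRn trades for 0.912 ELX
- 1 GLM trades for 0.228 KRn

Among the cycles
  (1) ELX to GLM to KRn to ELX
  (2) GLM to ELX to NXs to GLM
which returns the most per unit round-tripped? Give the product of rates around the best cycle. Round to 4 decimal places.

(1) 4 × 0.228 × 0.912 = 0.83174
(2) 0.229 × 5.14 × 0.795 = 0.93576
Highest is cycle (2) at 0.9358 (≤1, no arbitrage).

0.9358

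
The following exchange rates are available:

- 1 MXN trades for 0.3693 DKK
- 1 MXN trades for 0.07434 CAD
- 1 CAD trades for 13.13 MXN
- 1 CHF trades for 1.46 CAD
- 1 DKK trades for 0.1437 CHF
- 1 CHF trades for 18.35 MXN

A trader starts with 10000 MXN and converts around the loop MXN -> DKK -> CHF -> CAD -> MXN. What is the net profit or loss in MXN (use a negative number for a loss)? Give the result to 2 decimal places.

10000 MXN × 0.3693 = 3693 DKK
3693 DKK × 0.1437 = 530.6841 CHF
530.6841 CHF × 1.46 = 774.798786 CAD
774.798786 CAD × 13.13 = 10173.10806018 MXN
Net change: 10173.10806018 − 10000 = 173.10806018 MXN

173.11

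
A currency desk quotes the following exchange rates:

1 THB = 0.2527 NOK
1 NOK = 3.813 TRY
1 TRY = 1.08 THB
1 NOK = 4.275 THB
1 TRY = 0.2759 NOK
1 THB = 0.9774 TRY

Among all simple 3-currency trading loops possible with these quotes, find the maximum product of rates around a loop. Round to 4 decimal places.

1.1528

TRY→NOK→THB→TRY: 0.2759 × 4.275 × 0.9774 = 1.15282
TRY→THB→NOK→TRY: 1.08 × 0.2527 × 3.813 = 1.04063
Maximum is TRY→NOK→THB→TRY at 1.1528; arbitrage exists.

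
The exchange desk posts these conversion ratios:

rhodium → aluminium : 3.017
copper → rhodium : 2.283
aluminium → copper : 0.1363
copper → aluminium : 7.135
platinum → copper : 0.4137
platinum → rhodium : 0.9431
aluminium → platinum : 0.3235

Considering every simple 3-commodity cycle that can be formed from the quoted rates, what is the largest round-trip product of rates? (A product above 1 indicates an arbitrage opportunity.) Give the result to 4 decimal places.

platinum→copper→aluminium→platinum: 0.4137 × 7.135 × 0.3235 = 0.95489
rhodium→aluminium→copper→rhodium: 3.017 × 0.1363 × 2.283 = 0.93881
platinum→rhodium→aluminium→platinum: 0.9431 × 3.017 × 0.3235 = 0.92047
Maximum is platinum→copper→aluminium→platinum at 0.9549; no arbitrage — every cycle loses value.

0.9549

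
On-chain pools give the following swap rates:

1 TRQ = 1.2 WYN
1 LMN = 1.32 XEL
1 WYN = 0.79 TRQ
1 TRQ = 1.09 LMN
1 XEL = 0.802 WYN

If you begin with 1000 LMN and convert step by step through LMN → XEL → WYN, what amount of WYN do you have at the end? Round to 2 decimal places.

1000 LMN × 1.32 = 1320 XEL
1320 XEL × 0.802 = 1058.64 WYN

1058.64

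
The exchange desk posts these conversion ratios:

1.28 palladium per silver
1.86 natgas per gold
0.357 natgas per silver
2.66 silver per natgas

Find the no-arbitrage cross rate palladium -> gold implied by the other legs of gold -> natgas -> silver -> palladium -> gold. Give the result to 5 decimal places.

Known legs of the cycle: 1.86 × 2.66 × 1.28 = 6.332928
For no arbitrage the full-cycle product must be 1, so the missing rate is 1 / 6.332928 ≈ 0.1579048.

0.15790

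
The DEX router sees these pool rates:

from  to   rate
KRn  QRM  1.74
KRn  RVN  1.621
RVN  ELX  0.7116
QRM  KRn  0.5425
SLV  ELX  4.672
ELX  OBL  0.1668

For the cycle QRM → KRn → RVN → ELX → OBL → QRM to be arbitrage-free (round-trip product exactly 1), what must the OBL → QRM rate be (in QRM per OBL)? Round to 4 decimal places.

Known legs of the cycle: 0.5425 × 1.621 × 0.7116 × 0.1668 = 0.1043793872604
For no arbitrage the full-cycle product must be 1, so the missing rate is 1 / 0.1043793872604 ≈ 9.580436.

9.5804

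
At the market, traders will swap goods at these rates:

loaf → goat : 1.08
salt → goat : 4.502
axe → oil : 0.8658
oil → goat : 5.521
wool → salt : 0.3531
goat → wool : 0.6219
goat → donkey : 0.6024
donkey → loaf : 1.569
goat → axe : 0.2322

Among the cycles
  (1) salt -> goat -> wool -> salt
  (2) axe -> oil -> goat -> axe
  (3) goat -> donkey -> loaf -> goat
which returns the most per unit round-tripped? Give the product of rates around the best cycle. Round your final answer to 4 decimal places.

(1) 4.502 × 0.6219 × 0.3531 = 0.98861
(2) 0.8658 × 5.521 × 0.2322 = 1.10993
(3) 0.6024 × 1.569 × 1.08 = 1.02078
Highest is cycle (2) at 1.1099 (>1, arbitrage).

1.1099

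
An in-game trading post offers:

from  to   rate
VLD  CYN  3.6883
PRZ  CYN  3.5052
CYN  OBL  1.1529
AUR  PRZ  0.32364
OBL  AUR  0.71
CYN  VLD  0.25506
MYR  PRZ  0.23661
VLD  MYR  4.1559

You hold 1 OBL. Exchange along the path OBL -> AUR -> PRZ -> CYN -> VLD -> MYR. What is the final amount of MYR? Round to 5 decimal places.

1 OBL × 0.71 = 0.71 AUR
0.71 AUR × 0.32364 = 0.2297844 PRZ
0.2297844 PRZ × 3.5052 = 0.80544027888 CYN
0.80544027888 CYN × 0.25506 = 0.2054355975311328 VLD
0.2054355975311328 VLD × 4.1559 = 0.85376979977963480352 MYR

0.85377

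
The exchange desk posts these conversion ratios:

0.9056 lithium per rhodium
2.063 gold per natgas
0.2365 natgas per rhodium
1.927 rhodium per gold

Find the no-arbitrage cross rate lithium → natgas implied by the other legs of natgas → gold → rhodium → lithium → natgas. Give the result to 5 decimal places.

0.27777

Known legs of the cycle: 2.063 × 1.927 × 0.9056 = 3.6001231456
For no arbitrage the full-cycle product must be 1, so the missing rate is 1 / 3.6001231456 ≈ 0.2777683.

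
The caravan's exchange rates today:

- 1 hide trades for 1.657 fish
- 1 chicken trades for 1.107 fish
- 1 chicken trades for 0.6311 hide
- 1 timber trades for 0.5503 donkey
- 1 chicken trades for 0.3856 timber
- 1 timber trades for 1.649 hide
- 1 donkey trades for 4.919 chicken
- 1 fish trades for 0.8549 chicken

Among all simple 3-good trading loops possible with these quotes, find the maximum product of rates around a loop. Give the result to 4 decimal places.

1.0438

timber→donkey→chicken→timber: 0.5503 × 4.919 × 0.3856 = 1.04379
hide→fish→chicken→hide: 1.657 × 0.8549 × 0.6311 = 0.89400
Maximum is timber→donkey→chicken→timber at 1.0438; arbitrage exists.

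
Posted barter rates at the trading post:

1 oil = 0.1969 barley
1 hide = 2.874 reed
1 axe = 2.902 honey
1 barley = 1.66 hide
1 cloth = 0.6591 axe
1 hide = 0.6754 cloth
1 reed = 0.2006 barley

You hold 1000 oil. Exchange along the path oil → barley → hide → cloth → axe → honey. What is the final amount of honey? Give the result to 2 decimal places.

1000 oil × 0.1969 = 196.9 barley
196.9 barley × 1.66 = 326.854 hide
326.854 hide × 0.6754 = 220.7571916 cloth
220.7571916 cloth × 0.6591 = 145.50106498356 axe
145.50106498356 axe × 2.902 = 422.24409058229112 honey

422.24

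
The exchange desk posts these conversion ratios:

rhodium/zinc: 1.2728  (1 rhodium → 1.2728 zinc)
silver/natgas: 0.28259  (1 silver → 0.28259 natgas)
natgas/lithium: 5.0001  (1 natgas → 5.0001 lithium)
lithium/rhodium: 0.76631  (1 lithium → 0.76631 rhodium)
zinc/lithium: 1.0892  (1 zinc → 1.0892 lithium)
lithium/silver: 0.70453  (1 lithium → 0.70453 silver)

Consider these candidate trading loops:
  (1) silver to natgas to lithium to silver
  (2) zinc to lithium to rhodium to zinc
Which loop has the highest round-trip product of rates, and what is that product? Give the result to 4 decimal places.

(1) 0.28259 × 5.0001 × 0.70453 = 0.99549
(2) 1.0892 × 0.76631 × 1.2728 = 1.06236
Highest is cycle (2) at 1.0624 (>1, arbitrage).

1.0624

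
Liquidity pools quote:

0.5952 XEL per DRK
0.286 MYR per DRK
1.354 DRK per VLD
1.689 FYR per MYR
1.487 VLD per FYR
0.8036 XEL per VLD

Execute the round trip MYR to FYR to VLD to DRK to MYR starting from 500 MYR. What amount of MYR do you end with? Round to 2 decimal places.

500 MYR × 1.689 = 844.5 FYR
844.5 FYR × 1.487 = 1255.7715 VLD
1255.7715 VLD × 1.354 = 1700.314611 DRK
1700.314611 DRK × 0.286 = 486.289978746 MYR

486.29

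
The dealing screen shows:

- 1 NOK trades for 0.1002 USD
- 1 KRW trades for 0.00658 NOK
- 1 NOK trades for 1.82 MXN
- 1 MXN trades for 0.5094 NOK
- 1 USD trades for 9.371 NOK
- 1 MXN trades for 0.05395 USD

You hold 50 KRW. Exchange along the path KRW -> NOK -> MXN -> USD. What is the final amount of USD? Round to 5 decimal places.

0.03230

50 KRW × 0.00658 = 0.329 NOK
0.329 NOK × 1.82 = 0.59878 MXN
0.59878 MXN × 0.05395 = 0.032304181 USD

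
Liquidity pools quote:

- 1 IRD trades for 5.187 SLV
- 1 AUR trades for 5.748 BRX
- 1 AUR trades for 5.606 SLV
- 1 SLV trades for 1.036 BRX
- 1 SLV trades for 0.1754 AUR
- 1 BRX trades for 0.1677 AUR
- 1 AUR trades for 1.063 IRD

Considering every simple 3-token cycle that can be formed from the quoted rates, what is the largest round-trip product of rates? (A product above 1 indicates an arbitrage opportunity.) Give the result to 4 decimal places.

BRX→AUR→SLV→BRX: 0.1677 × 5.606 × 1.036 = 0.97397
IRD→SLV→AUR→IRD: 5.187 × 0.1754 × 1.063 = 0.96712
Maximum is BRX→AUR→SLV→BRX at 0.9740; no arbitrage — every cycle loses value.

0.9740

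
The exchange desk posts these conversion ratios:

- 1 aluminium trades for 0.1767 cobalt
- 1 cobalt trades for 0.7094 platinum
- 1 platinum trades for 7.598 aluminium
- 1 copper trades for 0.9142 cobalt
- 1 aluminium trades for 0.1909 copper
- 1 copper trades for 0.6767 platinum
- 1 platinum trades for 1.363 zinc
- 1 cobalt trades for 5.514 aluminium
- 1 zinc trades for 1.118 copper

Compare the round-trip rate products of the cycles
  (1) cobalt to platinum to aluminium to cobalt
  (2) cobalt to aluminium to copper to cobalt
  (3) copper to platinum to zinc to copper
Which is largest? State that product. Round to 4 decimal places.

1.0312

(1) 0.7094 × 7.598 × 0.1767 = 0.95242
(2) 5.514 × 0.1909 × 0.9142 = 0.96231
(3) 0.6767 × 1.363 × 1.118 = 1.03118
Highest is cycle (3) at 1.0312 (>1, arbitrage).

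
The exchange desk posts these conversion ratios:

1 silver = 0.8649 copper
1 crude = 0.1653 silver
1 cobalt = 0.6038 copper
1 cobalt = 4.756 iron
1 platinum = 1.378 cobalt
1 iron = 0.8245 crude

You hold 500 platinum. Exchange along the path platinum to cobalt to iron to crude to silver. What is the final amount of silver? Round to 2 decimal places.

500 platinum × 1.378 = 689 cobalt
689 cobalt × 4.756 = 3276.884 iron
3276.884 iron × 0.8245 = 2701.790858 crude
2701.790858 crude × 0.1653 = 446.6060288274 silver

446.61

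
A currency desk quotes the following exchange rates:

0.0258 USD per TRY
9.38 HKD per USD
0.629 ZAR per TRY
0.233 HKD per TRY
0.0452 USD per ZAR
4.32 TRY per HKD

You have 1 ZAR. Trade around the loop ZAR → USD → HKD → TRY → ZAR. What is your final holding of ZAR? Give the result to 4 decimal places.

1.1521

1 ZAR × 0.0452 = 0.0452 USD
0.0452 USD × 9.38 = 0.423976 HKD
0.423976 HKD × 4.32 = 1.83157632 TRY
1.83157632 TRY × 0.629 = 1.15206150528 ZAR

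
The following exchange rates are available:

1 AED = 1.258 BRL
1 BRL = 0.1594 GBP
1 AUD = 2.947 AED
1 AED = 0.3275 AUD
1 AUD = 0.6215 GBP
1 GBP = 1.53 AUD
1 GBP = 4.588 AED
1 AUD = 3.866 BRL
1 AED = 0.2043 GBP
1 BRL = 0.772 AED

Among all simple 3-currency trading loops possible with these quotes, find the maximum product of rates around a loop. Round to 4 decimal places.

BRL→AED→AUD→BRL: 0.772 × 0.3275 × 3.866 = 0.97744
GBP→AUD→BRL→GBP: 1.53 × 3.866 × 0.1594 = 0.94285
GBP→AED→AUD→GBP: 4.588 × 0.3275 × 0.6215 = 0.93385
GBP→AUD→AED→GBP: 1.53 × 2.947 × 0.2043 = 0.92117
GBP→AED→BRL→GBP: 4.588 × 1.258 × 0.1594 = 0.92001
Maximum is BRL→AED→AUD→BRL at 0.9774; no arbitrage — every cycle loses value.

0.9774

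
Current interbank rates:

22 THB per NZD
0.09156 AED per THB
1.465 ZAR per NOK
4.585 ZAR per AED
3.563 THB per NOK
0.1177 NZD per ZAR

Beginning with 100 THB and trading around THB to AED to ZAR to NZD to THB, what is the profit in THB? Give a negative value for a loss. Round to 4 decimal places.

8.7037

100 THB × 0.09156 = 9.156 AED
9.156 AED × 4.585 = 41.98026 ZAR
41.98026 ZAR × 0.1177 = 4.941076602 NZD
4.941076602 NZD × 22 = 108.703685244 THB
Net change: 108.703685244 − 100 = 8.703685244 THB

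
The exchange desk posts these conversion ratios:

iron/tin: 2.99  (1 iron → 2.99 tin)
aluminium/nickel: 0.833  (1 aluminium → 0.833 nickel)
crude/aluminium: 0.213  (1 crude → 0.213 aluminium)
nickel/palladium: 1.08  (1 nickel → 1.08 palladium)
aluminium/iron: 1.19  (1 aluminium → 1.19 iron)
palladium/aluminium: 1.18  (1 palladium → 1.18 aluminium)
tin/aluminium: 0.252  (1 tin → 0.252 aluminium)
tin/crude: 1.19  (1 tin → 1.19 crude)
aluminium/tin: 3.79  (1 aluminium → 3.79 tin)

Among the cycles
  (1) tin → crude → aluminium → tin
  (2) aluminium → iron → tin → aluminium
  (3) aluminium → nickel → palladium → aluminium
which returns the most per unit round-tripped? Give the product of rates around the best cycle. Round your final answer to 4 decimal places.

(1) 1.19 × 0.213 × 3.79 = 0.96065
(2) 1.19 × 2.99 × 0.252 = 0.89664
(3) 0.833 × 1.08 × 1.18 = 1.06158
Highest is cycle (3) at 1.0616 (>1, arbitrage).

1.0616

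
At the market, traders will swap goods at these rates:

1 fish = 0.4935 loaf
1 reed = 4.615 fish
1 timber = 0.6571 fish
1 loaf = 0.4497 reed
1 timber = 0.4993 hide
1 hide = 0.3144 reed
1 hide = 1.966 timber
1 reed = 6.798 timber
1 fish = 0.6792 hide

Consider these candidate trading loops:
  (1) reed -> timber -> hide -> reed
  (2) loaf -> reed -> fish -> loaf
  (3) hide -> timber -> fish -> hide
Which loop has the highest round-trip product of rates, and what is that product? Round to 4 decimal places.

1.0671

(1) 6.798 × 0.4993 × 0.3144 = 1.06715
(2) 0.4497 × 4.615 × 0.4935 = 1.02419
(3) 1.966 × 0.6571 × 0.6792 = 0.87743
Highest is cycle (1) at 1.0671 (>1, arbitrage).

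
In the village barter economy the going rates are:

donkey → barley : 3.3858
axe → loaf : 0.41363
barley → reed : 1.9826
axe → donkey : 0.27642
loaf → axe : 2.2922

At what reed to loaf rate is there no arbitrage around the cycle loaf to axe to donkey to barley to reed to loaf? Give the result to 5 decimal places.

Known legs of the cycle: 2.2922 × 0.27642 × 3.3858 × 1.9826 = 4.25322515059458192
For no arbitrage the full-cycle product must be 1, so the missing rate is 1 / 4.25322515059458192 ≈ 0.2351157.

0.23512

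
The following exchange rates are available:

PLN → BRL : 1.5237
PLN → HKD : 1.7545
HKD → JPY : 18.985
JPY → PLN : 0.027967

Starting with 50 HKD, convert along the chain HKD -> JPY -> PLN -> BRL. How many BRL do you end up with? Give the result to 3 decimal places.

50 HKD × 18.985 = 949.25 JPY
949.25 JPY × 0.027967 = 26.54767475 PLN
26.54767475 PLN × 1.5237 = 40.450692016575 BRL

40.451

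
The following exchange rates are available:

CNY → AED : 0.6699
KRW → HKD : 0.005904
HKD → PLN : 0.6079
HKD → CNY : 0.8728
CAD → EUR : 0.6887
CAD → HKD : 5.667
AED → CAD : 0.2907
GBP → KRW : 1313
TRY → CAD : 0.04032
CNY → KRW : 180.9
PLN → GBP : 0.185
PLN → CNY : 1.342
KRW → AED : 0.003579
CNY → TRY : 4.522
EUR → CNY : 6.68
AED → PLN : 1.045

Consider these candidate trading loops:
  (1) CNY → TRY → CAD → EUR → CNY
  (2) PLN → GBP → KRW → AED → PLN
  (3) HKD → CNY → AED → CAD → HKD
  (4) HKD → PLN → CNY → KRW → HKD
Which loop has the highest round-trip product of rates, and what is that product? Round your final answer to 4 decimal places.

(1) 4.522 × 0.04032 × 0.6887 × 6.68 = 0.83880
(2) 0.185 × 1313 × 0.003579 × 1.045 = 0.90848
(3) 0.8728 × 0.6699 × 0.2907 × 5.667 = 0.96321
(4) 0.6079 × 1.342 × 180.9 × 0.005904 = 0.87130
Highest is cycle (3) at 0.9632 (≤1, no arbitrage).

0.9632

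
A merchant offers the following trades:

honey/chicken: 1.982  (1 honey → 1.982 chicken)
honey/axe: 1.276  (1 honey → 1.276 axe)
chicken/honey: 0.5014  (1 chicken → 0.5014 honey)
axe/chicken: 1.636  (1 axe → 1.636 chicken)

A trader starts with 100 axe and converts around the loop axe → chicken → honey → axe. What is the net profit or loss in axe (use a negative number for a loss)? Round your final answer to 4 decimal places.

100 axe × 1.636 = 163.6 chicken
163.6 chicken × 0.5014 = 82.02904 honey
82.02904 honey × 1.276 = 104.66905504 axe
Net change: 104.66905504 − 100 = 4.66905504 axe

4.6691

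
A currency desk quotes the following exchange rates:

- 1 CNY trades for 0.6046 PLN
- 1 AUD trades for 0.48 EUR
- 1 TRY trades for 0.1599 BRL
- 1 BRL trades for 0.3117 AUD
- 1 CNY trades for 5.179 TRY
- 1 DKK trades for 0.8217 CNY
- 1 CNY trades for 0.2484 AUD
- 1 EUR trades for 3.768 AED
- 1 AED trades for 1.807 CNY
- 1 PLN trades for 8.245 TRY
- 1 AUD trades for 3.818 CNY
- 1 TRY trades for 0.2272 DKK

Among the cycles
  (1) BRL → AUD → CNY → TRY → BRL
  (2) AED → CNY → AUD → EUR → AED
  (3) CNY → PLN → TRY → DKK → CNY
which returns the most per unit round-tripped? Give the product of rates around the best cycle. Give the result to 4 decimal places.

0.9855

(1) 0.3117 × 3.818 × 5.179 × 0.1599 = 0.98552
(2) 1.807 × 0.2484 × 0.48 × 3.768 = 0.81182
(3) 0.6046 × 8.245 × 0.2272 × 0.8217 = 0.93064
Highest is cycle (1) at 0.9855 (≤1, no arbitrage).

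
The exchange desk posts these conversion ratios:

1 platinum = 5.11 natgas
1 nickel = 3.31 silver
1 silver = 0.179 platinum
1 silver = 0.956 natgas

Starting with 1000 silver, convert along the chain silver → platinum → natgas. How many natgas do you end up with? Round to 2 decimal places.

1000 silver × 0.179 = 179 platinum
179 platinum × 5.11 = 914.69 natgas

914.69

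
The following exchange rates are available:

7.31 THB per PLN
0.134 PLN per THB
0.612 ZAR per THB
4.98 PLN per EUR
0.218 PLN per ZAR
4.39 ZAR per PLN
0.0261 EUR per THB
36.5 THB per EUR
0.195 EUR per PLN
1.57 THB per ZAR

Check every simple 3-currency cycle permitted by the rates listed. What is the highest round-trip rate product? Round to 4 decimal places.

0.9753

PLN→THB→ZAR→PLN: 7.31 × 0.612 × 0.218 = 0.97527
PLN→EUR→THB→PLN: 0.195 × 36.5 × 0.134 = 0.95375
PLN→THB→EUR→PLN: 7.31 × 0.0261 × 4.98 = 0.95014
PLN→ZAR→THB→PLN: 4.39 × 1.57 × 0.134 = 0.92357
Maximum is PLN→THB→ZAR→PLN at 0.9753; no arbitrage — every cycle loses value.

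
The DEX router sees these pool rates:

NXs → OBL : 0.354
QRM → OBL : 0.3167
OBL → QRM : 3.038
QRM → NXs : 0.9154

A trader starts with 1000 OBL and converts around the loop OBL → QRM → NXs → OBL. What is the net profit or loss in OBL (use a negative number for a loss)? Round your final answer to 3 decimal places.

-15.531

1000 OBL × 3.038 = 3038 QRM
3038 QRM × 0.9154 = 2780.9852 NXs
2780.9852 NXs × 0.354 = 984.4687608 OBL
Net change: 984.4687608 − 1000 = -15.5312392 OBL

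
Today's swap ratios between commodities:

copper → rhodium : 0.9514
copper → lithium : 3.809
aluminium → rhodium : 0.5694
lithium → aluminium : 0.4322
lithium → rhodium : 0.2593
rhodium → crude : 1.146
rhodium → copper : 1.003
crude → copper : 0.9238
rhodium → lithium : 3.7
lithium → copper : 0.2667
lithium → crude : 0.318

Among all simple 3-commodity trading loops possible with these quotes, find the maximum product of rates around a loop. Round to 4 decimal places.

crude→copper→lithium→crude: 0.9238 × 3.809 × 0.318 = 1.11896
crude→copper→rhodium→crude: 0.9238 × 0.9514 × 1.146 = 1.00722
rhodium→copper→lithium→rhodium: 1.003 × 3.809 × 0.2593 = 0.99064
rhodium→lithium→copper→rhodium: 3.7 × 0.2667 × 0.9514 = 0.93883
aluminium→rhodium→lithium→aluminium: 0.5694 × 3.7 × 0.4322 = 0.91055
Maximum is crude→copper→lithium→crude at 1.1190; arbitrage exists.

1.1190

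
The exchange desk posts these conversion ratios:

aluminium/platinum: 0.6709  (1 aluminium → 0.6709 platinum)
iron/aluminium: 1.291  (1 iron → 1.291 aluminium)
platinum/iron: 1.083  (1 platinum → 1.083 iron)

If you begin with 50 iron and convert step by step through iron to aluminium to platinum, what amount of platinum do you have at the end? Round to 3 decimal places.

50 iron × 1.291 = 64.55 aluminium
64.55 aluminium × 0.6709 = 43.306595 platinum

43.307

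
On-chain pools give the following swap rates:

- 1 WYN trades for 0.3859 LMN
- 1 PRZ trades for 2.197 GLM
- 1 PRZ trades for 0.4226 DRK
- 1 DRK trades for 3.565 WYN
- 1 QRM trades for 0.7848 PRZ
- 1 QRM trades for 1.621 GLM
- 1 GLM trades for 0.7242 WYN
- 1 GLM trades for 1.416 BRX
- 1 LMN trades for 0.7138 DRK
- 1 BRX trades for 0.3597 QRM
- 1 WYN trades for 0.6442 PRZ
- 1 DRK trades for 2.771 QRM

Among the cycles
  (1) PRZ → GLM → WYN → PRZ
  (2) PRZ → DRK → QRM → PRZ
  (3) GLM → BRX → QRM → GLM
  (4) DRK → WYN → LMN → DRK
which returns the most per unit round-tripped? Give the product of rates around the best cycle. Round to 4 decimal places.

1.0250

(1) 2.197 × 0.7242 × 0.6442 = 1.02497
(2) 0.4226 × 2.771 × 0.7848 = 0.91902
(3) 1.416 × 0.3597 × 1.621 = 0.82563
(4) 3.565 × 0.3859 × 0.7138 = 0.98200
Highest is cycle (1) at 1.0250 (>1, arbitrage).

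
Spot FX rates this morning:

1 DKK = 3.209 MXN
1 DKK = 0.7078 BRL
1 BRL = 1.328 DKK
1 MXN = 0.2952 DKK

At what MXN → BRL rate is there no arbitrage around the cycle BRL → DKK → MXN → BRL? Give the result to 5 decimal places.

0.23466

Known legs of the cycle: 1.328 × 3.209 = 4.261552
For no arbitrage the full-cycle product must be 1, so the missing rate is 1 / 4.261552 ≈ 0.2346563.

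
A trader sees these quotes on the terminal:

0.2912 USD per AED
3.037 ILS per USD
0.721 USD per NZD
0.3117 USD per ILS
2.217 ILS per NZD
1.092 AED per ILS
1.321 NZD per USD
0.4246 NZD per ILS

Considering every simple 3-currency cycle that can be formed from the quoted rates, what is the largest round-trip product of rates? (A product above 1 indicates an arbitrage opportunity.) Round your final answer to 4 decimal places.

AED→USD→ILS→AED: 0.2912 × 3.037 × 1.092 = 0.96574
USD→ILS→NZD→USD: 3.037 × 0.4246 × 0.721 = 0.92974
USD→NZD→ILS→USD: 1.321 × 2.217 × 0.3117 = 0.91286
Maximum is AED→USD→ILS→AED at 0.9657; no arbitrage — every cycle loses value.

0.9657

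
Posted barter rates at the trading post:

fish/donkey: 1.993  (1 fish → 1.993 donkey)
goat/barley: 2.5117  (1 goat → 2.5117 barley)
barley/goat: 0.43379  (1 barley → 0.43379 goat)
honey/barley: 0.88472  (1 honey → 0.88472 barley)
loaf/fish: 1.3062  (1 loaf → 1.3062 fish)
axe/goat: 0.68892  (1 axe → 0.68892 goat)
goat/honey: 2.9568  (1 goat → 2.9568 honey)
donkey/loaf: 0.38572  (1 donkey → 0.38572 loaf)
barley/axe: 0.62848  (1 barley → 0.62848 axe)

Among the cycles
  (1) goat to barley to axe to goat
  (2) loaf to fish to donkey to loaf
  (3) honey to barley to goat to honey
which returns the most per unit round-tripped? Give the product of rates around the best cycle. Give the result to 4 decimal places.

1.1348

(1) 2.5117 × 0.62848 × 0.68892 = 1.08750
(2) 1.3062 × 1.993 × 0.38572 = 1.00413
(3) 0.88472 × 0.43379 × 2.9568 = 1.13477
Highest is cycle (3) at 1.1348 (>1, arbitrage).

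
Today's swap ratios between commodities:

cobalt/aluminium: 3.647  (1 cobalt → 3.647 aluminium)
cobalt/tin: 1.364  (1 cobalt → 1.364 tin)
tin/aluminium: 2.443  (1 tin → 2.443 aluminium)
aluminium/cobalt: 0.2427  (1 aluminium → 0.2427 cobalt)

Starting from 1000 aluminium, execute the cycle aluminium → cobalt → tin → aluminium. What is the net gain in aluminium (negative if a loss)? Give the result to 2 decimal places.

-191.26

1000 aluminium × 0.2427 = 242.7 cobalt
242.7 cobalt × 1.364 = 331.0428 tin
331.0428 tin × 2.443 = 808.7375604 aluminium
Net change: 808.7375604 − 1000 = -191.2624396 aluminium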